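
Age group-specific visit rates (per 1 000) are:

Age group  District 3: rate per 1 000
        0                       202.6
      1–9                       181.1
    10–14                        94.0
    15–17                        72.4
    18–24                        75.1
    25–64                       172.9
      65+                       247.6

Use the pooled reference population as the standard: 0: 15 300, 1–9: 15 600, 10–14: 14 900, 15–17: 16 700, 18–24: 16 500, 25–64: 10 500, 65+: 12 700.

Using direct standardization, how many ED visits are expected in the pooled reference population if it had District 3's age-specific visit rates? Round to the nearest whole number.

Expected ED visits = Σ (standard pop × age-specific rate ÷ 1 000)
= 15 300×202.6/1 000 + 15 600×181.1/1 000 + 14 900×94.0/1 000 + 16 700×72.4/1 000 + 16 500×75.1/1 000 + 10 500×172.9/1 000 + 12 700×247.6/1 000
= 3099.78 + 2825.16 + 1400.60 + 1209.08 + 1239.15 + 1815.45 + 3144.52 = 14733.74.

14734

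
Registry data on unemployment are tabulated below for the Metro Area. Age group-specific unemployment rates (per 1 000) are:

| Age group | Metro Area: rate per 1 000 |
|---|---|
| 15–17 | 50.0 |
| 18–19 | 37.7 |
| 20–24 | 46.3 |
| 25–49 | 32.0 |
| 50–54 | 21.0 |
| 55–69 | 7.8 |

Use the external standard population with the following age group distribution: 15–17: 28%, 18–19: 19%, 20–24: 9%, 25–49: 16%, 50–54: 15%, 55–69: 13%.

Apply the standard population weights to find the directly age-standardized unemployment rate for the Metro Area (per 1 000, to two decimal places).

34.61

Standard weights: 0.28, 0.19, 0.09, 0.16, 0.15, 0.13.
Standardized rate: 0.2800×50.0 + 0.1900×37.7 + 0.0900×46.3 + 0.1600×32.0 + 0.1500×21.0 + 0.1300×7.8 = 34.6140 per 1 000.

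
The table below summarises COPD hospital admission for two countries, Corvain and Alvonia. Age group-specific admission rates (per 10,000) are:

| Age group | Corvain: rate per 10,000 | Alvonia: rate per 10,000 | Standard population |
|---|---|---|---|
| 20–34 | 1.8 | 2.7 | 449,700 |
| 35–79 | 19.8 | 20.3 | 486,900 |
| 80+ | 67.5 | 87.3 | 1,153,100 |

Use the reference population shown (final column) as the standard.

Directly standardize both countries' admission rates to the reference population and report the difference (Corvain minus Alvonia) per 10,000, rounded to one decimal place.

-11.2

Standard total = 2,089,700; weights = 0.2152, 0.2330, 0.5518.
Corvain: 0.2152×1.8 + 0.2330×19.8 + 0.5518×67.5 = 42.2474 per 10,000.
Alvonia: 0.2152×2.7 + 0.2330×20.3 + 0.5518×87.3 = 53.4832 per 10,000.
Difference = 42.2474 − 53.4832 = -11.2359.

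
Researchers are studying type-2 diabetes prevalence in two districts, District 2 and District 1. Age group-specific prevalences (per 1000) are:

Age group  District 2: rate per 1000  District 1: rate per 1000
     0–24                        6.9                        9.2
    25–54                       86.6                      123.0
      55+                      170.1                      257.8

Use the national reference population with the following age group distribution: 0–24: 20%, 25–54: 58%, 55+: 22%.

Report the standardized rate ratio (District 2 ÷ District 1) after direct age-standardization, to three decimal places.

0.685

Standard weights: 0.20, 0.58, 0.22.
District 2: 0.2000×6.9 + 0.5800×86.6 + 0.2200×170.1 = 89.0300 per 1000.
District 1: 0.2000×9.2 + 0.5800×123.0 + 0.2200×257.8 = 129.8960 per 1000.
Ratio = 89.0300 ÷ 129.8960 = 0.68539.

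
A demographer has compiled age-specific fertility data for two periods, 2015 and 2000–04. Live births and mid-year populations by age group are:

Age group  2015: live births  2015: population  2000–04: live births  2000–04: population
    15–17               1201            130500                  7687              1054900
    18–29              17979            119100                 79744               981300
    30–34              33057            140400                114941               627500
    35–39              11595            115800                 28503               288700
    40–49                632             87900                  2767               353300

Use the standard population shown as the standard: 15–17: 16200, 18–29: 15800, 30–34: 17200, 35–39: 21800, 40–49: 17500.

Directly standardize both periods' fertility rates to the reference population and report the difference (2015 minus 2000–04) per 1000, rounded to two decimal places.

Age-specific rates per 1000 for 2015: 9.203, 150.957, 235.449, 100.130, 7.190.
For 2000–04: 7.287, 81.264, 183.173, 98.729, 7.832.
Standard total = 88500; weights = 0.1831, 0.1785, 0.1944, 0.2463, 0.1977.
2015: 0.1831×9.203 + 0.1785×150.957 + 0.1944×235.449 + 0.2463×100.130 + 0.1977×7.190 = 100.4811 per 1000.
2000–04: 0.1831×7.287 + 0.1785×81.264 + 0.1944×183.173 + 0.2463×98.729 + 0.1977×7.832 = 77.3100 per 1000.
Difference = 100.4811 − 77.3100 = 23.1711.

23.17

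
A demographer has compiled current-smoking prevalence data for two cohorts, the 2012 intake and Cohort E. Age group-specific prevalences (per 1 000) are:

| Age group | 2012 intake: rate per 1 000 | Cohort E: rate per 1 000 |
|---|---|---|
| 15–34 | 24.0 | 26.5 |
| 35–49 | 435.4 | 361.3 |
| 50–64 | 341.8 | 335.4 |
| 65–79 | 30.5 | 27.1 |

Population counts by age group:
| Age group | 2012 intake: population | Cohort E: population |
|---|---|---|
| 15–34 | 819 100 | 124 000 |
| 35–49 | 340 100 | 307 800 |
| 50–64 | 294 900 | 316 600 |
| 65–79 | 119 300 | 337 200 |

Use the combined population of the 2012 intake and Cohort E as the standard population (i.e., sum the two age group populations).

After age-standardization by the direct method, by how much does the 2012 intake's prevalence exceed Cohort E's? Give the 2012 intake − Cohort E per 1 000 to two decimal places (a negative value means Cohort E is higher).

Combined standard total = 2 659 000; weights = 0.3547, 0.2437, 0.2300, 0.1717.
The 2012 intake: 0.3547×24.0 + 0.2437×435.4 + 0.2300×341.8 + 0.1717×30.5 = 198.4445 per 1 000.
Cohort E: 0.3547×26.5 + 0.2437×361.3 + 0.2300×335.4 + 0.1717×27.1 = 179.2203 per 1 000.
Difference = 198.4445 − 179.2203 = 19.2243.

19.22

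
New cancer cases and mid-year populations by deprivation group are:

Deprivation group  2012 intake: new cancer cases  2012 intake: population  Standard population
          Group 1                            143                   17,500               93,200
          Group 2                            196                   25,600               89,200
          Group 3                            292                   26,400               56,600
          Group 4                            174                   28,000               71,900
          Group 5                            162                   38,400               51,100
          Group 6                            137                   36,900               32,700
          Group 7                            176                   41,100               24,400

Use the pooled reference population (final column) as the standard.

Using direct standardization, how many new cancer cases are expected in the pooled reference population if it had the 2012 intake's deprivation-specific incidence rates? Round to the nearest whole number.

2959

Deprivation-specific rates per 100,000 for the 2012 intake: 817.14, 765.62, 1106.06, 621.43, 421.88, 371.27, 428.22.
Expected new cancer cases = Σ (standard pop × deprivation-specific rate ÷ 100,000)
= 93,200×817.14/100,000 + 89,200×765.62/100,000 + 56,600×1106.06/100,000 + 71,900×621.43/100,000 + 51,100×421.88/100,000 + 32,700×371.27/100,000 + 24,400×428.22/100,000
= 761.58 + 682.94 + 626.03 + 446.81 + 215.58 + 121.41 + 104.49 = 2958.82.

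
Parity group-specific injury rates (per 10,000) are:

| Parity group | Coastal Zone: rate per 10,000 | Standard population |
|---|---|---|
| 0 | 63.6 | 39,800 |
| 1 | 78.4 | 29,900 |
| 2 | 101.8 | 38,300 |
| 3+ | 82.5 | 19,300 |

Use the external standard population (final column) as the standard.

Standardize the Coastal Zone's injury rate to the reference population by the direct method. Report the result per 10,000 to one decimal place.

Standard total = 127,300; weights = 0.3126, 0.2349, 0.3009, 0.1516.
Standardized rate: 0.3126×63.6 + 0.2349×78.4 + 0.3009×101.8 + 0.1516×82.5 = 81.4346 per 10,000.

81.4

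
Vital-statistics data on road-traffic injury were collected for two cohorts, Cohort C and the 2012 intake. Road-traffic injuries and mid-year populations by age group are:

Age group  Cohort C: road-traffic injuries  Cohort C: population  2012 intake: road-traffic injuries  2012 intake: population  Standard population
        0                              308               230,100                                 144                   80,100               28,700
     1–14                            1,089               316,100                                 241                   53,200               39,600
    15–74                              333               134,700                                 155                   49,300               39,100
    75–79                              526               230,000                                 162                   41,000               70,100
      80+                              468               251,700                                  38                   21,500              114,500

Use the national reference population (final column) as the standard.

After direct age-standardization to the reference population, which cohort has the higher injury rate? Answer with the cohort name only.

Age-specific rates per 100,000 for Cohort C: 133.85, 344.51, 247.22, 228.70, 185.94.
For the 2012 intake: 179.78, 453.01, 314.40, 395.12, 176.74.
Standard total = 292,000; weights = 0.0983, 0.1356, 0.1339, 0.2401, 0.3921.
Cohort C: 0.0983×133.85 + 0.1356×344.51 + 0.1339×247.22 + 0.2401×228.70 + 0.3921×185.94 = 220.7932 per 100,000.
The 2012 intake: 0.0983×179.78 + 0.1356×453.01 + 0.1339×314.40 + 0.2401×395.12 + 0.3921×176.74 = 285.3665 per 100,000.

2012 intake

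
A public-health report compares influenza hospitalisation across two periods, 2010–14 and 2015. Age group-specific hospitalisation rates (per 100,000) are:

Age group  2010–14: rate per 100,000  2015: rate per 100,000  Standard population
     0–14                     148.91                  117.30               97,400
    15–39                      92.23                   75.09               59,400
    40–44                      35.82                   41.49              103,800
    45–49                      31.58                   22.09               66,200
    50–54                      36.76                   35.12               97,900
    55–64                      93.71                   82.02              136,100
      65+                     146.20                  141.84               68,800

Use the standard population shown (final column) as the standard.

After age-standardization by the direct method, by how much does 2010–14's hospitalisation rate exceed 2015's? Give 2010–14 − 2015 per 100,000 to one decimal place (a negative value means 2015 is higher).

Standard total = 629,600; weights = 0.1547, 0.0943, 0.1649, 0.1051, 0.1555, 0.2162, 0.1093.
2010–14: 0.1547×148.91 + 0.0943×92.23 + 0.1649×35.82 + 0.1051×31.58 + 0.1555×36.76 + 0.2162×93.71 + 0.1093×146.20 = 82.9134 per 100,000.
2015: 0.1547×117.30 + 0.0943×75.09 + 0.1649×41.49 + 0.1051×22.09 + 0.1555×35.12 + 0.2162×82.02 + 0.1093×141.84 = 73.0847 per 100,000.
Difference = 82.9134 − 73.0847 = 9.8287.

9.8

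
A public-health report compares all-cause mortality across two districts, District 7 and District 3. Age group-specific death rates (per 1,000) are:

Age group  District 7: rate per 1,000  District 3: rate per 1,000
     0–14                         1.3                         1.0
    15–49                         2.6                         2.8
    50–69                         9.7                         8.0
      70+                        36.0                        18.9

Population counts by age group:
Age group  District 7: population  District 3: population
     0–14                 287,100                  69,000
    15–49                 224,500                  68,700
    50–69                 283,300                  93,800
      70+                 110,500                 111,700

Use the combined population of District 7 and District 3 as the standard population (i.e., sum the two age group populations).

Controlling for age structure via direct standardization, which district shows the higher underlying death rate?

District 7

Combined standard total = 1,248,600; weights = 0.2852, 0.2348, 0.3020, 0.1780.
District 7: 0.2852×1.3 + 0.2348×2.6 + 0.3020×9.7 + 0.1780×36.0 = 10.3174 per 1,000.
District 3: 0.2852×1.0 + 0.2348×2.8 + 0.3020×8.0 + 0.1780×18.9 = 6.7223 per 1,000.
The crude rates (8.49 vs 9.10) would put District 3 higher, but that reflects its age composition; once standardized to a common age structure, District 7 has the higher underlying rate.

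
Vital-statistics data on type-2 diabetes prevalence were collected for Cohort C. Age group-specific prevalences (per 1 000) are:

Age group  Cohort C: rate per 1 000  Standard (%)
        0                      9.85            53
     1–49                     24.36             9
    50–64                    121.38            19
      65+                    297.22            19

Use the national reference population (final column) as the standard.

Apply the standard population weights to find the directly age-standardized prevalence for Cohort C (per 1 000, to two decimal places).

Standard weights: 0.53, 0.09, 0.19, 0.19.
Standardized rate: 0.5300×9.85 + 0.0900×24.36 + 0.1900×121.38 + 0.1900×297.22 = 86.9469 per 1 000.

86.95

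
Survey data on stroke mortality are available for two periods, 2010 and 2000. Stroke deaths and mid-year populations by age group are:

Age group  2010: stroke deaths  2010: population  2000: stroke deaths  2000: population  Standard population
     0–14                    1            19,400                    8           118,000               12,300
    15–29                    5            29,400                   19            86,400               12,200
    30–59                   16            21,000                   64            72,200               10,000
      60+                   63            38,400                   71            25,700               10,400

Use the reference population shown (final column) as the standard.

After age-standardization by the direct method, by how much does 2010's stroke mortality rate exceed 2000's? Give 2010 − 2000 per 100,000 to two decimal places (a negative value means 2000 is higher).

-30.56

Age-specific rates per 100,000 for 2010: 5.15, 17.01, 76.19, 164.06.
For 2000: 6.78, 21.99, 88.64, 276.26.
Standard total = 44,900; weights = 0.2739, 0.2717, 0.2227, 0.2316.
2010: 0.2739×5.15 + 0.2717×17.01 + 0.2227×76.19 + 0.2316×164.06 = 61.0031 per 100,000.
2000: 0.2739×6.78 + 0.2717×21.99 + 0.2227×88.64 + 0.2316×276.26 = 91.5647 per 100,000.
Difference = 61.0031 − 91.5647 = -30.5616.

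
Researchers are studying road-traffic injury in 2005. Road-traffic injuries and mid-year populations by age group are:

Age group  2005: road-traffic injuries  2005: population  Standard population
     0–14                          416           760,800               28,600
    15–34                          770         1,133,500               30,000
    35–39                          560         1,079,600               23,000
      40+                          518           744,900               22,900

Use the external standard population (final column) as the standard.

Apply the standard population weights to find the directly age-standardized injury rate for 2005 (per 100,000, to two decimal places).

Age-specific rates per 100,000 for 2005: 54.68, 67.93, 51.87, 69.54.
Standard total = 104,500; weights = 0.2737, 0.2871, 0.2201, 0.2191.
Standardized rate: 0.2737×54.68 + 0.2871×67.93 + 0.2201×51.87 + 0.2191×69.54 = 61.1220 per 100,000.

61.12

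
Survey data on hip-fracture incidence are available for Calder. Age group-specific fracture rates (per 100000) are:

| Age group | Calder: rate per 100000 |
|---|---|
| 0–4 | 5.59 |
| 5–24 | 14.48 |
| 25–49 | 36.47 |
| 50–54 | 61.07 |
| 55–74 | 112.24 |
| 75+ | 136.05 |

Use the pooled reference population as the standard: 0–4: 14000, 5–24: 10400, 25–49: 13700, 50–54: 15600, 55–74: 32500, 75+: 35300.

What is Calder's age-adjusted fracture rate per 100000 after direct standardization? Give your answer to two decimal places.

Standard total = 121500; weights = 0.1152, 0.0856, 0.1128, 0.1284, 0.2675, 0.2905.
Standardized rate: 0.1152×5.59 + 0.0856×14.48 + 0.1128×36.47 + 0.1284×61.07 + 0.2675×112.24 + 0.2905×136.05 = 83.3872 per 100000.

83.39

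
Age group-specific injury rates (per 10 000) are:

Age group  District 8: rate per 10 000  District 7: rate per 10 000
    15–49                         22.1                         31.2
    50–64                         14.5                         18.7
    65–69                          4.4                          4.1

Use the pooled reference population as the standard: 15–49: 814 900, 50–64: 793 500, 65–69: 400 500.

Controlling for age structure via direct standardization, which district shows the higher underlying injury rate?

District 7

Standard total = 2 008 900; weights = 0.4056, 0.3950, 0.1994.
District 8: 0.4056×22.1 + 0.3950×14.5 + 0.1994×4.4 = 15.5693 per 10 000.
District 7: 0.4056×31.2 + 0.3950×18.7 + 0.1994×4.1 = 20.8599 per 10 000.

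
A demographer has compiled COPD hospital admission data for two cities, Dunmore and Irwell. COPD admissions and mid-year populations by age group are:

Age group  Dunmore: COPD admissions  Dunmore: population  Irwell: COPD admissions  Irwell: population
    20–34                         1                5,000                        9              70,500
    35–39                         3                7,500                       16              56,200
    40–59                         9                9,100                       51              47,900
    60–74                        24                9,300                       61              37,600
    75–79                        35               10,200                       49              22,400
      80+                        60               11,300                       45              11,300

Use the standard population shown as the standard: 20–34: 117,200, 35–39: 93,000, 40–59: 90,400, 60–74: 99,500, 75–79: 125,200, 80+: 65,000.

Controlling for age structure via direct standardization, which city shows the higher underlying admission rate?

Age-specific rates per 10,000 for Dunmore: 2.00, 4.00, 9.89, 25.81, 34.31, 53.10.
For Irwell: 1.28, 2.85, 10.65, 16.22, 21.88, 39.82.
Standard total = 590,300; weights = 0.1985, 0.1575, 0.1531, 0.1686, 0.2121, 0.1101.
Dunmore: 0.1985×2.00 + 0.1575×4.00 + 0.1531×9.89 + 0.1686×25.81 + 0.2121×34.31 + 0.1101×53.10 = 20.0163 per 10,000.
Irwell: 0.1985×1.28 + 0.1575×2.85 + 0.1531×10.65 + 0.1686×16.22 + 0.2121×21.88 + 0.1101×39.82 = 14.0918 per 10,000.

Dunmore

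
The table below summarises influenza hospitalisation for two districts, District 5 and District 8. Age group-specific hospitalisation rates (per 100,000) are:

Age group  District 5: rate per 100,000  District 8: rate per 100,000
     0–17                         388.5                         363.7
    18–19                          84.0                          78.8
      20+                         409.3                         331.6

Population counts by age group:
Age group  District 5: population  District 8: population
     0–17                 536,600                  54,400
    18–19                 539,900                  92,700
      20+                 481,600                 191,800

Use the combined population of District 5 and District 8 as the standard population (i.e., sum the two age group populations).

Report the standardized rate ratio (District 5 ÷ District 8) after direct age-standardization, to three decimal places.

1.144

Combined standard total = 1,897,000; weights = 0.3115, 0.3335, 0.3550.
District 5: 0.3115×388.5 + 0.3335×84.0 + 0.3550×409.3 = 294.3408 per 100,000.
District 8: 0.3115×363.7 + 0.3335×78.8 + 0.3550×331.6 = 257.2984 per 100,000.
Ratio = 294.3408 ÷ 257.2984 = 1.14397.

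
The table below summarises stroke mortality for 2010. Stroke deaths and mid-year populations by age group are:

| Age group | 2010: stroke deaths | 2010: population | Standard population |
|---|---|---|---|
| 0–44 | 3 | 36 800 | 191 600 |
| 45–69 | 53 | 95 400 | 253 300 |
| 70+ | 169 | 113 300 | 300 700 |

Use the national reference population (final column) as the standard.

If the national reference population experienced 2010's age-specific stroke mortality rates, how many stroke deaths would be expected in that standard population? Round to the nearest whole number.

605

Age-specific rates per 100 000 for 2010: 8.15, 55.56, 149.16.
Expected stroke deaths = Σ (standard pop × age-specific rate ÷ 100 000)
= 191 600×8.15/100 000 + 253 300×55.56/100 000 + 300 700×149.16/100 000
= 15.62 + 140.72 + 448.53 = 604.87.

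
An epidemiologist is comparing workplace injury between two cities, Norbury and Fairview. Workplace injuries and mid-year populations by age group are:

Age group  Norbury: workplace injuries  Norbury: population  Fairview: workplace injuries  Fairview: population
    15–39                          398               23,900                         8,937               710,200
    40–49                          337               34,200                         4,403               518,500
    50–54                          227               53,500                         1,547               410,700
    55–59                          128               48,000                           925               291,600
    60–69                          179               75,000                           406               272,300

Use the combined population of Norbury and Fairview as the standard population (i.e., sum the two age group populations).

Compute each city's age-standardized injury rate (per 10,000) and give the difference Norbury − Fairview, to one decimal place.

16.8

Age-specific rates per 10,000 for Norbury: 166.53, 98.54, 42.43, 26.67, 23.87.
For Fairview: 125.84, 84.92, 37.67, 31.72, 14.91.
Combined standard total = 2,437,900; weights = 0.3011, 0.2267, 0.1904, 0.1393, 0.1425.
Norbury: 0.3011×166.53 + 0.2267×98.54 + 0.1904×42.43 + 0.1393×26.67 + 0.1425×23.87 = 87.6781 per 10,000.
Fairview: 0.3011×125.84 + 0.2267×84.92 + 0.1904×37.67 + 0.1393×31.72 + 0.1425×14.91 = 70.8593 per 10,000.
Difference = 87.6781 − 70.8593 = 16.8188.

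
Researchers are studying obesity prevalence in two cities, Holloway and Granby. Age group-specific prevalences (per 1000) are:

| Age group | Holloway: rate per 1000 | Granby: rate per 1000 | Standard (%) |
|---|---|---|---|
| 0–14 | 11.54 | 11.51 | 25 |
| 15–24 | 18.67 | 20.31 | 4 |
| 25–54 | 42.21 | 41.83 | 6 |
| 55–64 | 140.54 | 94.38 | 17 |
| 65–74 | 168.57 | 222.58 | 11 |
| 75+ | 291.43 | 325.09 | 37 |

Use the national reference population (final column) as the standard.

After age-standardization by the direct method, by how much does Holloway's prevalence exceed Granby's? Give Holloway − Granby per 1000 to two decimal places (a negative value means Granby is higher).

Standard weights: 0.25, 0.04, 0.06, 0.17, 0.11, 0.37.
Holloway: 0.2500×11.54 + 0.0400×18.67 + 0.0600×42.21 + 0.1700×140.54 + 0.1100×168.57 + 0.3700×291.43 = 156.4280 per 1000.
Granby: 0.2500×11.51 + 0.0400×20.31 + 0.0600×41.83 + 0.1700×94.38 + 0.1100×222.58 + 0.3700×325.09 = 167.0114 per 1000.
Difference = 156.4280 − 167.0114 = -10.5834.

-10.58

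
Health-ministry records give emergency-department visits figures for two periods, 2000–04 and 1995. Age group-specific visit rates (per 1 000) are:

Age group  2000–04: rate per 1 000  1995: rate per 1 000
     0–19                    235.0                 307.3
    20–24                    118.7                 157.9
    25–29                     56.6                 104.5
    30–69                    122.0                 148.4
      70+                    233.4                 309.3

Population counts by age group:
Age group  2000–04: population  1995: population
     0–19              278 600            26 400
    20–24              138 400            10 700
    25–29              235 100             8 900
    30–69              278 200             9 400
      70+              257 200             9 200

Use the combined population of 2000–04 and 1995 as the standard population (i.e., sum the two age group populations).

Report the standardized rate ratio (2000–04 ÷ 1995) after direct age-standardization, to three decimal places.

0.748

Combined standard total = 1 252 100; weights = 0.2436, 0.1191, 0.1949, 0.2297, 0.2128.
2000–04: 0.2436×235.0 + 0.1191×118.7 + 0.1949×56.6 + 0.2297×122.0 + 0.2128×233.4 = 160.0899 per 1 000.
1995: 0.2436×307.3 + 0.1191×157.9 + 0.1949×104.5 + 0.2297×148.4 + 0.2128×309.3 = 213.9164 per 1 000.
Ratio = 160.0899 ÷ 213.9164 = 0.74838.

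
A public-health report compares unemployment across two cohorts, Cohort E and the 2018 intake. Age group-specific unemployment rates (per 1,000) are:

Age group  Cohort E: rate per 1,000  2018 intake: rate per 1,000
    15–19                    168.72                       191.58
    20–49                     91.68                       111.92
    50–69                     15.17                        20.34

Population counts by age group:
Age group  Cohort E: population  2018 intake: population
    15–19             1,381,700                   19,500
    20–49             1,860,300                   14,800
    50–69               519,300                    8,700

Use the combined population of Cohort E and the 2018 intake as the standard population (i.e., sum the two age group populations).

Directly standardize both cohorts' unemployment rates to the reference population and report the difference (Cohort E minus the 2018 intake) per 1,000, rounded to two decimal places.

-19.11

Combined standard total = 3,804,300; weights = 0.3683, 0.4929, 0.1388.
Cohort E: 0.3683×168.72 + 0.4929×91.68 + 0.1388×15.17 = 109.4365 per 1,000.
The 2018 intake: 0.3683×191.58 + 0.4929×111.92 + 0.1388×20.34 = 128.5500 per 1,000.
Difference = 109.4365 − 128.5500 = -19.1134.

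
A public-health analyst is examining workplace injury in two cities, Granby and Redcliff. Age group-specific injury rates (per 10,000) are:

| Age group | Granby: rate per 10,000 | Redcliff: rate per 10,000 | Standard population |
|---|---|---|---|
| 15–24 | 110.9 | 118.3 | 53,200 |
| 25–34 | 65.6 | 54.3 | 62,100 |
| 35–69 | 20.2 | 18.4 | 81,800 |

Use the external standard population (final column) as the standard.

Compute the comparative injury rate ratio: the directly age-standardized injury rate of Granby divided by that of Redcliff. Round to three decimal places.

Standard total = 197,100; weights = 0.2699, 0.3151, 0.4150.
Granby: 0.2699×110.9 + 0.3151×65.6 + 0.4150×20.2 = 58.9853 per 10,000.
Redcliff: 0.2699×118.3 + 0.3151×54.3 + 0.4150×18.4 = 56.6753 per 10,000.
Ratio = 58.9853 ÷ 56.6753 = 1.04076.

1.041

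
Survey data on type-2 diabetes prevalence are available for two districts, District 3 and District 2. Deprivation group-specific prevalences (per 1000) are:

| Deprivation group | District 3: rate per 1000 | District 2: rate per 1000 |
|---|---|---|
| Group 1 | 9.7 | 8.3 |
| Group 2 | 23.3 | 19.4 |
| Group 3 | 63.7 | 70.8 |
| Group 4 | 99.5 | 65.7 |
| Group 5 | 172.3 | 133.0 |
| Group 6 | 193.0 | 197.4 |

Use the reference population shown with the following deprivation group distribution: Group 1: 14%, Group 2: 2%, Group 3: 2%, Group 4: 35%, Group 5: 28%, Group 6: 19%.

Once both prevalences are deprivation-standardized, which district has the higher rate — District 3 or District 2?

District 3

Standard weights: 0.14, 0.02, 0.02, 0.35, 0.28, 0.19.
District 3: 0.1400×9.7 + 0.0200×23.3 + 0.0200×63.7 + 0.3500×99.5 + 0.2800×172.3 + 0.1900×193.0 = 122.8370 per 1000.
District 2: 0.1400×8.3 + 0.0200×19.4 + 0.0200×70.8 + 0.3500×65.7 + 0.2800×133.0 + 0.1900×197.4 = 100.7070 per 1000.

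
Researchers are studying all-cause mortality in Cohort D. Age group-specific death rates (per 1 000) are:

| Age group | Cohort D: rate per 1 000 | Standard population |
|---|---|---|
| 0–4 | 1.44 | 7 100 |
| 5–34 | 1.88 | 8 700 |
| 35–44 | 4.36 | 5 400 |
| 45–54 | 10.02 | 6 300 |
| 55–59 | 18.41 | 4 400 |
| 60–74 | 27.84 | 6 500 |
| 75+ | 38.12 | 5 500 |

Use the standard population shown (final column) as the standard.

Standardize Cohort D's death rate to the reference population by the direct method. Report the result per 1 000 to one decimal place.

Standard total = 43 900; weights = 0.1617, 0.1982, 0.1230, 0.1435, 0.1002, 0.1481, 0.1253.
Standardized rate: 0.1617×1.44 + 0.1982×1.88 + 0.1230×4.36 + 0.1435×10.02 + 0.1002×18.41 + 0.1481×27.84 + 0.1253×38.12 = 13.3229 per 1 000.

13.3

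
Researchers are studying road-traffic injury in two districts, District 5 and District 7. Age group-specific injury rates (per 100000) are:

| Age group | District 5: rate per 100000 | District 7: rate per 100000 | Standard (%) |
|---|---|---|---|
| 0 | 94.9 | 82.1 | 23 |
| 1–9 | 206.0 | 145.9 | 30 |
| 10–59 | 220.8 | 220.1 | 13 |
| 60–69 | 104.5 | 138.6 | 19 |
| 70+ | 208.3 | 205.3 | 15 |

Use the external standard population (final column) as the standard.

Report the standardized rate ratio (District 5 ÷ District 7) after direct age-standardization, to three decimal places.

Standard weights: 0.23, 0.30, 0.13, 0.19, 0.15.
District 5: 0.2300×94.9 + 0.3000×206.0 + 0.1300×220.8 + 0.1900×104.5 + 0.1500×208.3 = 163.4310 per 100000.
District 7: 0.2300×82.1 + 0.3000×145.9 + 0.1300×220.1 + 0.1900×138.6 + 0.1500×205.3 = 148.3950 per 100000.
Ratio = 163.4310 ÷ 148.3950 = 1.10132.

1.101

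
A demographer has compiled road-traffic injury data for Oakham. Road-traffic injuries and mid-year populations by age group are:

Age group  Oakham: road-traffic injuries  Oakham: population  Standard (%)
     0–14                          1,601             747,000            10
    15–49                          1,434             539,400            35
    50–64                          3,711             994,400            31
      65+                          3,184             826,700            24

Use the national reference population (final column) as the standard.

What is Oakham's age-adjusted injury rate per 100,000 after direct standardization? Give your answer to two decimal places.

Age-specific rates per 100,000 for Oakham: 214.32, 265.85, 373.19, 385.15.
Standard weights: 0.10, 0.35, 0.31, 0.24.
Standardized rate: 0.1000×214.32 + 0.3500×265.85 + 0.3100×373.19 + 0.2400×385.15 = 322.6041 per 100,000.

322.60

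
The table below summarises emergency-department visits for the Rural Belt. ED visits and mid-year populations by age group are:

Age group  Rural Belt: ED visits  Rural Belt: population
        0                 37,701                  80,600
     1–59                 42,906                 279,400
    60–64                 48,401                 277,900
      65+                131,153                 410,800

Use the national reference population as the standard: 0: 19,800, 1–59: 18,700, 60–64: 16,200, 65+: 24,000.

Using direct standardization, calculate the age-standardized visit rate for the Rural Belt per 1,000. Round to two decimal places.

287.38

Age-specific rates per 1,000 for the Rural Belt: 467.754, 153.565, 174.167, 319.262.
Standard total = 78,700; weights = 0.2516, 0.2376, 0.2058, 0.3050.
Standardized rate: 0.2516×467.754 + 0.2376×153.565 + 0.2058×174.167 + 0.3050×319.262 = 287.3825 per 1,000.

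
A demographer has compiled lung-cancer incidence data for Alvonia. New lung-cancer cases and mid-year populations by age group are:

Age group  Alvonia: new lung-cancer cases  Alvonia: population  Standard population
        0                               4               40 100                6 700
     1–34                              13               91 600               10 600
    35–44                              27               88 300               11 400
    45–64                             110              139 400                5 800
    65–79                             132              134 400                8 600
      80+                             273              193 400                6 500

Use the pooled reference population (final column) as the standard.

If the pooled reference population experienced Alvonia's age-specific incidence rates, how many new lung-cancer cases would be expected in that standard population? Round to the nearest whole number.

Age-specific rates per 100 000 for Alvonia: 9.98, 14.19, 30.58, 78.91, 98.21, 141.16.
Expected new lung-cancer cases = Σ (standard pop × age-specific rate ÷ 100 000)
= 6 700×9.98/100 000 + 10 600×14.19/100 000 + 11 400×30.58/100 000 + 5 800×78.91/100 000 + 8 600×98.21/100 000 + 6 500×141.16/100 000
= 0.67 + 1.50 + 3.49 + 4.58 + 8.45 + 9.18 = 27.86.

28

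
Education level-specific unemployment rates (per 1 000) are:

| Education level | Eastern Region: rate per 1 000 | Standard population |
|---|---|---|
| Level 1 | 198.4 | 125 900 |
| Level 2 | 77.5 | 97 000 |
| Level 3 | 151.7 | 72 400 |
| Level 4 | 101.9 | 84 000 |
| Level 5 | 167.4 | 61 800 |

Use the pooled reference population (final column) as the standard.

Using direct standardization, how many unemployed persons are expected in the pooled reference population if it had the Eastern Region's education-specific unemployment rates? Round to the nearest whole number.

62384

Expected unemployed persons = Σ (standard pop × education-specific rate ÷ 1 000)
= 125 900×198.4/1 000 + 97 000×77.5/1 000 + 72 400×151.7/1 000 + 84 000×101.9/1 000 + 61 800×167.4/1 000
= 24978.56 + 7517.50 + 10983.08 + 8559.60 + 10345.32 = 62384.06.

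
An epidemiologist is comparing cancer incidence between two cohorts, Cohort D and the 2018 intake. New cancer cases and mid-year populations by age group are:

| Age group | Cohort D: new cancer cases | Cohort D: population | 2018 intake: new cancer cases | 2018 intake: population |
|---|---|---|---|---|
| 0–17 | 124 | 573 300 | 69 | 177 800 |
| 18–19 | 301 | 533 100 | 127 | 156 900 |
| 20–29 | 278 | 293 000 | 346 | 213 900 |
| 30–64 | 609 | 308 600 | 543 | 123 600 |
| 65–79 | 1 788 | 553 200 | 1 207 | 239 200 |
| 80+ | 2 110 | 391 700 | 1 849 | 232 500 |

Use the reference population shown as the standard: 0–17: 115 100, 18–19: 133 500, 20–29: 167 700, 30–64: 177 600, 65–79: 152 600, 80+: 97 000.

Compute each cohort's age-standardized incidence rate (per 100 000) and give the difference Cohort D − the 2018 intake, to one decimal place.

-132.8

Age-specific rates per 100 000 for Cohort D: 21.63, 56.46, 94.88, 197.34, 323.21, 538.68.
For the 2018 intake: 38.81, 80.94, 161.76, 439.32, 504.60, 795.27.
Standard total = 843 500; weights = 0.1365, 0.1583, 0.1988, 0.2106, 0.1809, 0.1150.
Cohort D: 0.1365×21.63 + 0.1583×56.46 + 0.1988×94.88 + 0.2106×197.34 + 0.1809×323.21 + 0.1150×538.68 = 192.7213 per 100 000.
The 2018 intake: 0.1365×38.81 + 0.1583×80.94 + 0.1988×161.76 + 0.2106×439.32 + 0.1809×504.60 + 0.1150×795.27 = 325.5075 per 100 000.
Difference = 192.7213 − 325.5075 = -132.7862.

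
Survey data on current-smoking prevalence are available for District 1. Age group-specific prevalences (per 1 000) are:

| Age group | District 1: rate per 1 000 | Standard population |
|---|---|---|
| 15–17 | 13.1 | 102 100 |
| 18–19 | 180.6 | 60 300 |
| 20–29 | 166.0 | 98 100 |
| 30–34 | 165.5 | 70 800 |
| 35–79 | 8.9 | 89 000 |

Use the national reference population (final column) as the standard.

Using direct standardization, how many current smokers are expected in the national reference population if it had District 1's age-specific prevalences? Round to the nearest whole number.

41022

Expected current smokers = Σ (standard pop × age-specific rate ÷ 1 000)
= 102 100×13.1/1 000 + 60 300×180.6/1 000 + 98 100×166.0/1 000 + 70 800×165.5/1 000 + 89 000×8.9/1 000
= 1337.51 + 10890.18 + 16284.60 + 11717.40 + 792.10 = 41021.79.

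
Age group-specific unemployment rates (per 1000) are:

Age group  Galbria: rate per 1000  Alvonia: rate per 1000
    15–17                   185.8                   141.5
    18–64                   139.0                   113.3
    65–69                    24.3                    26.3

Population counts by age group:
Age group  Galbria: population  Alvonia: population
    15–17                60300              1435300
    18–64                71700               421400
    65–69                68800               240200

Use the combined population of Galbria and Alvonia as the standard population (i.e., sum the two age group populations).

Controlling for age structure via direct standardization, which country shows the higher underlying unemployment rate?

Galbria

Combined standard total = 2297700; weights = 0.6509, 0.2146, 0.1345.
Galbria: 0.6509×185.8 + 0.2146×139.0 + 0.1345×24.3 = 154.0376 per 1000.
Alvonia: 0.6509×141.5 + 0.2146×113.3 + 0.1345×26.3 = 119.9558 per 1000.
The crude rates (113.75 vs 122.64) would put Alvonia higher, but that reflects its age composition; once standardized to a common age structure, Galbria has the higher underlying rate.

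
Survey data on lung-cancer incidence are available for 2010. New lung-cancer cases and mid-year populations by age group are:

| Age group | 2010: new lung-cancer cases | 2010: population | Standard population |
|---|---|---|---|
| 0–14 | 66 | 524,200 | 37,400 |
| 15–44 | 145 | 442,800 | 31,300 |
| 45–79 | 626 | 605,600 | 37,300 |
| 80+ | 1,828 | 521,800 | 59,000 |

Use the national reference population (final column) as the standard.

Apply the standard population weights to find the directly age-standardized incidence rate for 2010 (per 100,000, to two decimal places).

157.70

Age-specific rates per 100,000 for 2010: 12.59, 32.75, 103.37, 350.33.
Standard total = 165,000; weights = 0.2267, 0.1897, 0.2261, 0.3576.
Standardized rate: 0.2267×12.59 + 0.1897×32.75 + 0.2261×103.37 + 0.3576×350.33 = 157.7013 per 100,000.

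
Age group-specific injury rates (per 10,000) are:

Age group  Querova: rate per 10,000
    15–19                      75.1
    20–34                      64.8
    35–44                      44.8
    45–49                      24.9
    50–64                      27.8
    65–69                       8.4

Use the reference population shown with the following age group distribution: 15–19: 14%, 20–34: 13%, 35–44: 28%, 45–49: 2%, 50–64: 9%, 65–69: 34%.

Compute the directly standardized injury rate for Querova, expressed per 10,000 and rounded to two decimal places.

37.34

Standard weights: 0.14, 0.13, 0.28, 0.02, 0.09, 0.34.
Standardized rate: 0.1400×75.1 + 0.1300×64.8 + 0.2800×44.8 + 0.0200×24.9 + 0.0900×27.8 + 0.3400×8.4 = 37.3380 per 10,000.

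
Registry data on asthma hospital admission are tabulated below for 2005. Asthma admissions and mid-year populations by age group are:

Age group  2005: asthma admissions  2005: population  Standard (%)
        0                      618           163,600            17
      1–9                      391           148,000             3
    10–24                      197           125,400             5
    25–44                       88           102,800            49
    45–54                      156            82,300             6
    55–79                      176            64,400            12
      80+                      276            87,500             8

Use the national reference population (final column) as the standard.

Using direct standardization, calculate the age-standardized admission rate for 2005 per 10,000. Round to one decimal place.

Age-specific rates per 10,000 for 2005: 37.78, 26.42, 15.71, 8.56, 18.96, 27.33, 31.54.
Standard weights: 0.17, 0.03, 0.05, 0.49, 0.06, 0.12, 0.08.
Standardized rate: 0.1700×37.78 + 0.0300×26.42 + 0.0500×15.71 + 0.4900×8.56 + 0.0600×18.96 + 0.1200×27.33 + 0.0800×31.54 = 19.1346 per 10,000.

19.1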